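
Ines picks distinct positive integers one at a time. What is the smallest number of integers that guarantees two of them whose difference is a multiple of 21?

Integers whose pairwise differences are multiples of 21 are exactly those sharing a remainder mod 21. By the pigeonhole principle, the 21 residue classes mod 21 are the pigeonholes.
With 21 integers one could put 1 in each residue class and have no class reach 2.
The 22nd integer pushes some class to 2, so 21·1 + 1 = 22.

22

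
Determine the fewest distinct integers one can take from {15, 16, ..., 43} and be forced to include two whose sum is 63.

Two chosen integers sum to 63 exactly when both halves of some pair {x, 63−x} with 20 ≤ x ≤ 63−x ≤ 43 are chosen — 12 such pairs.
The remaining 5 elements (those with no distinct partner in range) can never complete a 63-sum, so the worst case takes all of them and one from each pair: 5 + 12 = 17.
By the pigeonhole principle, the 18th integer has to be the second member of some pair, so 17 + 1 = 18.

18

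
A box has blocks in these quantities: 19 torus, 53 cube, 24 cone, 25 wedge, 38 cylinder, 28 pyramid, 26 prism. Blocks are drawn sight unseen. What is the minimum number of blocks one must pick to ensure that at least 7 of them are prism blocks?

In the worst case for collecting prism blocks, every non-prism block comes out first.
There are 19 + 53 + 24 + 25 + 38 + 28 = 187 non-prism blocks altogether.
After those, each further block must be prism, so 187 + 7 = 194 draws guarantee 7 prism blocks.

194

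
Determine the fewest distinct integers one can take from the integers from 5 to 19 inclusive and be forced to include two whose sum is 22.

10

Two chosen integers sum to 22 exactly when both halves of some pair {x, 22−x} with 5 ≤ x ≤ 22−x ≤ 17 are chosen — 6 such pairs.
The remaining 3 elements (those with no distinct partner in range) can never complete a 22-sum, so the worst case takes all of them and one from each pair: 3 + 6 = 9.
By pigeonhole, the 10th integer has to be the second member of some pair, so 9 + 1 = 10.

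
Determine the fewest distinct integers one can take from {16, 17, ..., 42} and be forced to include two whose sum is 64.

A set avoiding the sum 64 can contain at most one of each pair {x, 64−x}, plus the 7 elements whose complement lies outside the range or equal to its own complement.
The integers 16, …, 32 (17 of them) are such a set: any two sum to at least 16+17 = 33 and at most 31+32 = 63 < 64.
By the pigeonhole principle, any 18th integer completes one of the 10 pairs, so 18 choices force a sum of 64.

18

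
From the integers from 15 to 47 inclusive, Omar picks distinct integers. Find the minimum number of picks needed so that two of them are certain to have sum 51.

Group the elements by complementary pair {x, 51−x}: {15,36}, {16,35}, {17,34}, …, giving 11 two-element pairs and 11 integers whose partner 51−x falls outside [15,47].
By pigeonhole, treating each of those 22 groups as a pigeonhole, one can pick one integer per group — 22 integers — with no two summing to 51.
The 23rd integer lands in an occupied pair, forcing a sum of 51.

23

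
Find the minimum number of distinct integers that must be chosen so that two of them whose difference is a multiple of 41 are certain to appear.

42

Integers whose pairwise differences are multiples of 41 are exactly those sharing a remainder mod 41. The 41 residue classes mod 41 are the pigeonholes.
With 41 integers one could put 1 in each residue class and have no class reach 2.
The 42nd integer pushes some class to 2, so 41·1 + 1 = 42.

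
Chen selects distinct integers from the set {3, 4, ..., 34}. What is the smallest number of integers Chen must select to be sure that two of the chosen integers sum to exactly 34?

19

Two chosen integers sum to 34 exactly when both halves of some pair {x, 34−x} with 3 ≤ x ≤ 34−x ≤ 31 are chosen — 14 such pairs.
The remaining 4 elements (those with no distinct partner in range) can never complete a 34-sum, so the worst case takes all of them and one from each pair: 4 + 14 = 18.
Pigeonhole: the 19th integer has to be the second member of some pair, so 18 + 1 = 19.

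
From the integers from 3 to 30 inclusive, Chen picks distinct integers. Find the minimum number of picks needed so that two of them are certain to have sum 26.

Two chosen integers sum to 26 exactly when both halves of some pair {x, 26−x} with 3 ≤ x ≤ 26−x ≤ 23 are chosen — 10 such pairs.
The remaining 8 elements (those with no distinct partner in range) can never complete a 26-sum, so the worst case takes all of them and one from each pair: 8 + 10 = 18.
The 19th integer has to be the second member of some pair, so 18 + 1 = 19.

19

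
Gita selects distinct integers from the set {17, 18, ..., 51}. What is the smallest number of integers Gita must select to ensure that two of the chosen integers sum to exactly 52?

27

Two chosen integers sum to 52 exactly when both halves of some pair {x, 52−x} with 17 ≤ x ≤ 52−x ≤ 35 are chosen — 9 such pairs.
The remaining 17 elements (those with no distinct partner in range) can never complete a 52-sum, so the worst case takes all of them and one from each pair: 17 + 9 = 26.
The 27th integer has to be the second member of some pair, so 26 + 1 = 27.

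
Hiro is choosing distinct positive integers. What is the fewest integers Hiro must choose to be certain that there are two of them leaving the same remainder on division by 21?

22

Pigeonhole: the 21 residue classes mod 21 are the pigeonholes.
With 21 integers one could put 1 in each residue class and have no class reach 2.
The 22nd integer pushes some class to 2, so 21·1 + 1 = 22.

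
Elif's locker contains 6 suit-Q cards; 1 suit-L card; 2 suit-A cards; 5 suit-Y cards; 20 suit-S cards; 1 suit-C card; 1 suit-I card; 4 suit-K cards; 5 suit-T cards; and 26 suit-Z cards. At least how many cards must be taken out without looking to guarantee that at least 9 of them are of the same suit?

42

An adversary could hand out at most 8 cards per suit (8 suits run out sooner): 6 + 1 + 2 + 5 + 8 + 1 + 1 + 4 + 5 + 8 = 41 cards and still no suit has 9.
By pigeonhole, one more card lands in a suit already at 8, so 42 draws are enough and 41 are not.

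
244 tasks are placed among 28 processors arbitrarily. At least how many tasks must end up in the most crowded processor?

9

Pigeonhole: the 28 processors are the holes and the 244 tasks are the pigeons.
If every processor held at most 8 tasks, the total would be at most 28 × 8 = 224, which is less than 244.
So some processor holds at least ⌈244/28⌉ = 9 tasks.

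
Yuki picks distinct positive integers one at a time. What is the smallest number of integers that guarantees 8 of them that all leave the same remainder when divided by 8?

57

By pigeonhole, the 8 residue classes mod 8 are the pigeonholes.
With 56 integers one could put 7 in each residue class and have no class reach 8.
The 57th integer pushes some class to 8, so 8·7 + 1 = 57.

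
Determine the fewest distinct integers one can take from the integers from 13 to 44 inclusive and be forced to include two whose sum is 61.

19

Group the elements by complementary pair {x, 61−x}: {17,44}, {18,43}, {19,42}, …, giving 14 two-element pairs and 4 integers whose partner 61−x falls outside [13,44].
Treating each of those 18 groups as a pigeonhole, one can pick one integer per group — 18 integers — with no two summing to 61.
The 19th integer lands in an occupied pair, forcing a sum of 61.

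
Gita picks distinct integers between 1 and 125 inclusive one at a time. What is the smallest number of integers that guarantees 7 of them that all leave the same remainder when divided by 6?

Pigeonhole: the 6 residue classes mod 6 are the pigeonholes.
With 36 integers one could put 6 in each residue class and have no class reach 7.
The 37th integer pushes some class to 7, so 6·6 + 1 = 37.

37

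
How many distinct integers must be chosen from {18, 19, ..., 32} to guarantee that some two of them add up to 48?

Two chosen integers sum to 48 exactly when both halves of some pair {x, 48−x} with 18 ≤ x ≤ 48−x ≤ 30 are chosen — 6 such pairs.
The remaining 3 elements (those with no distinct partner in range) can never complete a 48-sum, so the worst case takes all of them and one from each pair: 3 + 6 = 9.
Pigeonhole: the 10th integer has to be the second member of some pair, so 9 + 1 = 10.

10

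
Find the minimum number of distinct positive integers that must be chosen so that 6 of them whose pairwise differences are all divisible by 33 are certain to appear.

166

Integers whose pairwise differences are multiples of 33 are exactly those sharing a remainder mod 33. Pigeonhole: the 33 residue classes mod 33 are the pigeonholes.
With 165 integers one could put 5 in each residue class and have no class reach 6.
The 166th integer pushes some class to 6, so 33·5 + 1 = 166.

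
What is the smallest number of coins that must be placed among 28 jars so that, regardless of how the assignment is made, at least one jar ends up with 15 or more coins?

393

With 392 coins one could put exactly 14 in each of the 28 jars, and no jar would reach 15.
By the pigeonhole principle, one more coin must land in a jar that already has 14, giving it 15.
So 28 × 14 + 1 = 393 coins are required.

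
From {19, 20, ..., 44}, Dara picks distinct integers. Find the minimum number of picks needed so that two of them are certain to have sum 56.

18

A set avoiding the sum 56 can contain at most one of each pair {x, 56−x}, plus the 8 elements whose complement lies outside the range or equal to its own complement.
The integers 28, …, 44 (17 of them) are such a set: any two sum to at least 28+29 = 57 > 56.
Any 18th integer completes one of the 9 pairs, so 18 choices force a sum of 56.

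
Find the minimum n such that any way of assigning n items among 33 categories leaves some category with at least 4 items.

100

With 99 items one could put exactly 3 in each of the 33 categories, and no category would reach 4.
One more item must land in a category that already has 3, giving it 4.
So 33 × 3 + 1 = 100 items are required.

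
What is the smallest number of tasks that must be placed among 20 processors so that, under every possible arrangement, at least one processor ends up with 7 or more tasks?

121

With 120 tasks one could put exactly 6 in each of the 20 processors, and no processor would reach 7.
Pigeonhole: one more task must land in a processor that already has 6, giving it 7.
So 20 × 6 + 1 = 121 tasks are required.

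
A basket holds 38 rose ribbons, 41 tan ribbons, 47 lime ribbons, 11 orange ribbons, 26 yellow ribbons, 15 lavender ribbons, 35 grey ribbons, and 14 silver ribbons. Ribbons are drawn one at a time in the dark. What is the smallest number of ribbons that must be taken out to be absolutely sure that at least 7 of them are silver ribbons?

In the worst case for collecting silver ribbons, every non-silver ribbon comes out first.
There are 38 + 41 + 47 + 11 + 26 + 15 + 35 = 213 non-silver ribbons altogether.
After those, each further ribbon must be silver, so 213 + 7 = 220 draws guarantee 7 silver ribbons.

220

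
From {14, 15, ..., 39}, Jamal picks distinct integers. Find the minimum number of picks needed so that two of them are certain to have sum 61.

18

Group the elements by complementary pair {x, 61−x}: {22,39}, {23,38}, {24,37}, …, giving 9 two-element pairs and 8 integers whose partner 61−x falls outside [14,39].
By the pigeonhole principle, treating each of those 17 groups as a pigeonhole, one can pick one integer per group — 17 integers — with no two summing to 61.
The 18th integer lands in an occupied pair, forcing a sum of 61.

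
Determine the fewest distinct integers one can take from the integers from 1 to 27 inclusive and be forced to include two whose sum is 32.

17

A set avoiding the sum 32 can contain at most one of each pair {x, 32−x}, plus the 5 elements whose complement lies outside the range or equal to its own complement.
The integers 1, …, 16 (16 of them) are such a set: any two sum to at least 1+2 = 3 and at most 15+16 = 31 < 32.
Any 17th integer completes one of the 11 pairs, so 17 choices force a sum of 32.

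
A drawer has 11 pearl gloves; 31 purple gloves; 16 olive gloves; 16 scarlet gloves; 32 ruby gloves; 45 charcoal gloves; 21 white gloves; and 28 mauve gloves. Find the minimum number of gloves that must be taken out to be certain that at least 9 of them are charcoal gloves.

164

In the worst case for collecting charcoal gloves, every non-charcoal glove comes out first.
There are 11 + 31 + 16 + 16 + 32 + 21 + 28 = 155 non-charcoal gloves altogether.
After those, each further glove must be charcoal, so 155 + 9 = 164 draws guarantee 9 charcoal gloves.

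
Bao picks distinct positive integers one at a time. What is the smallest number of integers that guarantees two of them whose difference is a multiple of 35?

36

Integers whose pairwise differences are multiples of 35 are exactly those sharing a remainder mod 35. Pigeonhole: the 35 residue classes mod 35 are the pigeonholes.
With 35 integers one could put 1 in each residue class and have no class reach 2.
The 36th integer pushes some class to 2, so 35·1 + 1 = 36.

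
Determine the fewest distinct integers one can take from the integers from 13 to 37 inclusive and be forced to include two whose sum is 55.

Two chosen integers sum to 55 exactly when both halves of some pair {x, 55−x} with 18 ≤ x ≤ 55−x ≤ 37 are chosen — 10 such pairs.
The remaining 5 elements (those with no distinct partner in range) can never complete a 55-sum, so the worst case takes all of them and one from each pair: 5 + 10 = 15.
By the pigeonhole principle, the 16th integer has to be the second member of some pair, so 15 + 1 = 16.

16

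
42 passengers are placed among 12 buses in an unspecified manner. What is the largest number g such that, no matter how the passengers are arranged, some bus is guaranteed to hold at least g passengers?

By the pigeonhole principle, the 12 buses are the holes and the 42 passengers are the pigeons.
If every bus held at most 3 passengers, the total would be at most 12 × 3 = 36, which is less than 42.
So some bus holds at least ⌈42/12⌉ = 4 passengers.

4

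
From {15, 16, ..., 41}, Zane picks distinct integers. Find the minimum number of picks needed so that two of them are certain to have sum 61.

A set avoiding the sum 61 can contain at most one of each pair {x, 61−x}, plus the 5 elements whose complement lies outside the range.
The integers 15, …, 30 (16 of them) are such a set: any two sum to at least 15+16 = 31 and at most 29+30 = 59 < 61.
By pigeonhole, any 17th integer completes one of the 11 pairs, so 17 choices force a sum of 61.

17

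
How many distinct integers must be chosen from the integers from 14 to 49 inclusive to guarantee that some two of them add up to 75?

25

Two chosen integers sum to 75 exactly when both halves of some pair {x, 75−x} with 26 ≤ x ≤ 75−x ≤ 49 are chosen — 12 such pairs.
The remaining 12 elements (those with no distinct partner in range) can never complete a 75-sum, so the worst case takes all of them and one from each pair: 12 + 12 = 24.
The 25th integer has to be the second member of some pair, so 24 + 1 = 25.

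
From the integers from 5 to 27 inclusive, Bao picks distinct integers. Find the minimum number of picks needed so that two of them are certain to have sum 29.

14

Two chosen integers sum to 29 exactly when both halves of some pair {x, 29−x} with 5 ≤ x ≤ 29−x ≤ 24 are chosen — 10 such pairs.
The remaining 3 elements (those with no distinct partner in range) can never complete a 29-sum, so the worst case takes all of them and one from each pair: 3 + 10 = 13.
The 14th integer has to be the second member of some pair, so 13 + 1 = 14.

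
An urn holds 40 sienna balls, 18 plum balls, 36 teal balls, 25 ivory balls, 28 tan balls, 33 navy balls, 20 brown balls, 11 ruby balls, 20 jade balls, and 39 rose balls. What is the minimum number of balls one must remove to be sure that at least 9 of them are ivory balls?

254

In the worst case for collecting ivory balls, every non-ivory ball comes out first.
There are 40 + 18 + 36 + 28 + 33 + 20 + 11 + 20 + 39 = 245 non-ivory balls altogether.
After those, each further ball must be ivory, so 245 + 9 = 254 draws guarantee 9 ivory balls.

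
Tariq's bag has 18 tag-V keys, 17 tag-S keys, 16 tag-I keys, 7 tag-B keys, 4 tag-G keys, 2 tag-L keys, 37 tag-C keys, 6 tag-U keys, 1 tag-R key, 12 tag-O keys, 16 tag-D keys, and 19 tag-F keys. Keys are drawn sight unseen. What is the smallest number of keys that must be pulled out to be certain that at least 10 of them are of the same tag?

84

An adversary could hand out at most 9 keys per tag (5 tags run out sooner): 9 + 9 + 9 + 7 + 4 + 2 + 9 + 6 + 1 + 9 + 9 + 9 = 83 keys and still no tag has 10.
By pigeonhole, one more key lands in a tag already at 9, so 84 draws are enough and 83 are not.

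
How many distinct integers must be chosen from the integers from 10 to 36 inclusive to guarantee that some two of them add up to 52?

Group the elements by complementary pair {x, 52−x}: {16,36}, {17,35}, {18,34}, …, giving 10 two-element pairs; the single value 26 (it cannot pair with itself since the integers are distinct); and 6 integers whose partner 52−x falls outside [10,36].
Treating each of those 17 groups as a pigeonhole, one can pick one integer per group — 17 integers — with no two summing to 52.
The 18th integer lands in an occupied pair, forcing a sum of 52.

18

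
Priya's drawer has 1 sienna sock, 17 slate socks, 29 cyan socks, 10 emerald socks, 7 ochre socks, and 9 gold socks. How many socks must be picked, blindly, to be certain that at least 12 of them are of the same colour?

Pigeonhole: the 6 colours are the holes; the socks drawn are the pigeons.
To avoid 12 of any one colour, the worst case takes at most 11 of each colour, or every sock of a colour that has fewer than 11.
That gives 1 + 11 + 11 + 10 + 7 + 9 = 49 socks with no colour reaching 12.
The next sock forces some colour to 12, so 49 + 1 = 50.

50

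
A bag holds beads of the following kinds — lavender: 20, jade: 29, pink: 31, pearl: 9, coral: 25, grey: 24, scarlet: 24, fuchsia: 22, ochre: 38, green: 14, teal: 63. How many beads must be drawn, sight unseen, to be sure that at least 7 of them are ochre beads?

268

In the worst case for collecting ochre beads, every non-ochre bead comes out first.
There are 20 + 29 + 31 + 9 + 25 + 24 + 24 + 22 + 14 + 63 = 261 non-ochre beads altogether.
After those, each further bead must be ochre, so 261 + 7 = 268 draws guarantee 7 ochre beads.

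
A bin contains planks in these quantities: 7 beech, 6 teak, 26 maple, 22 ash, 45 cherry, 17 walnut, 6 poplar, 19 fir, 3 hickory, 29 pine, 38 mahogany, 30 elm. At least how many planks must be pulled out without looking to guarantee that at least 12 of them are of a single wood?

111

Put each drawn plank into a box by wood. The largest draw with every box below 12 takes min(count, 11) from each wood; woods with fewer than 11 contribute all they have.
Σ min(cᵢ, 11) = 7 + 6 + 11 + 11 + 11 + 11 + 6 + 11 + 3 + 11 + 11 + 11 = 110.
Draw number 110 + 1 = 111 must push one box to 12.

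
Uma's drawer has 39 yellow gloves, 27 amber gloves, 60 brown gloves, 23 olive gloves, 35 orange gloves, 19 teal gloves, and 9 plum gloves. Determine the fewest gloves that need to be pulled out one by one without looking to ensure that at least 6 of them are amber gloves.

191

In the worst case for collecting amber gloves, every non-amber glove comes out first.
There are 39 + 60 + 23 + 35 + 19 + 9 = 185 non-amber gloves altogether.
After those, each further glove must be amber, so 185 + 6 = 191 draws guarantee 6 amber gloves.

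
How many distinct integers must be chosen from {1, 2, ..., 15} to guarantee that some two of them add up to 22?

Group the elements by complementary pair {x, 22−x}: {7,15}, {8,14}, {9,13}, …, giving 4 two-element pairs, the single value 11 (it cannot pair with itself since the integers are distinct), and 6 integers whose partner 22−x falls outside [1,15].
Treating each of those 11 groups as a pigeonhole, one can pick one integer per group — 11 integers — with no two summing to 22.
The 12th integer lands in an occupied pair, forcing a sum of 22.

12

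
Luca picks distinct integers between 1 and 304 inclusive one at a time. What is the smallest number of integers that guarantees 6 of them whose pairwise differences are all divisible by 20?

101

Integers whose pairwise differences are multiples of 20 are exactly those sharing a remainder mod 20. By pigeonhole, the 20 residue classes mod 20 are the pigeonholes.
With 100 integers one could put 5 in each residue class and have no class reach 6.
The 101st integer pushes some class to 6, so 20·5 + 1 = 101.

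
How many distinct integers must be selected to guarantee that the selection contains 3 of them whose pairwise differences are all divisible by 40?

81

Integers whose pairwise differences are multiples of 40 are exactly those sharing a remainder mod 40. By the pigeonhole principle, the 40 residue classes mod 40 are the pigeonholes.
With 80 integers one could put 2 in each residue class and have no class reach 3.
The 81st integer pushes some class to 3, so 40·2 + 1 = 81.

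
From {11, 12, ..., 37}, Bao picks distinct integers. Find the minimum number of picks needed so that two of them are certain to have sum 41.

A set avoiding the sum 41 can contain at most one of each pair {x, 41−x}, plus the 7 elements whose complement lies outside the range.
The integers 21, …, 37 (17 of them) are such a set: any two sum to at least 21+22 = 43 > 41.
Pigeonhole: any 18th integer completes one of the 10 pairs, so 18 choices force a sum of 41.

18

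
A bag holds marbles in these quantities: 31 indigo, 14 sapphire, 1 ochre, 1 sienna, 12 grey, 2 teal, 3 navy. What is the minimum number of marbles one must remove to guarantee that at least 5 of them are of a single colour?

By pigeonhole, put each drawn marble into a box by colour. The largest draw with every box below 5 takes min(count, 4) from each colour; colours with fewer than 4 contribute all they have.
Σ min(cᵢ, 4) = 4 + 4 + 1 + 1 + 4 + 2 + 3 = 19.
Draw number 19 + 1 = 20 must push one box to 5.

20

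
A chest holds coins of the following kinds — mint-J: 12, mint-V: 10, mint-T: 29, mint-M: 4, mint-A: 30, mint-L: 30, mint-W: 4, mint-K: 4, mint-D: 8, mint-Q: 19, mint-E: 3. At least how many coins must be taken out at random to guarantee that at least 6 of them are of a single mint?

Pigeonhole: put each drawn coin into a box by mint. The largest draw with every box below 6 takes min(count, 5) from each mint; mints with fewer than 5 contribute all they have.
Σ min(cᵢ, 5) = 5 + 5 + 5 + 4 + 5 + 5 + 4 + 4 + 5 + 5 + 3 = 50.
Draw number 50 + 1 = 51 must push one box to 6.

51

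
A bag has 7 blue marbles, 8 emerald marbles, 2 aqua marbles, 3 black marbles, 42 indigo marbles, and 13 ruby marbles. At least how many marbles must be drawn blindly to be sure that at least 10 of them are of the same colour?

Pigeonhole: put each drawn marble into a box by colour. The largest draw with every box below 10 takes min(count, 9) from each colour; colours with fewer than 9 contribute all they have.
Σ min(cᵢ, 9) = 7 + 8 + 2 + 3 + 9 + 9 = 38.
Draw number 38 + 1 = 39 must push one box to 10.

39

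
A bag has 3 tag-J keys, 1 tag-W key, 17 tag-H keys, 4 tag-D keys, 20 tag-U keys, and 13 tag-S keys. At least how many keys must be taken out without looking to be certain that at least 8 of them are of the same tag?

Put each drawn key into a box by tag. The largest draw with every box below 8 takes min(count, 7) from each tag; tags with fewer than 7 contribute all they have.
Σ min(cᵢ, 7) = 3 + 1 + 7 + 4 + 7 + 7 = 29.
Draw number 29 + 1 = 30 must push one box to 8.

30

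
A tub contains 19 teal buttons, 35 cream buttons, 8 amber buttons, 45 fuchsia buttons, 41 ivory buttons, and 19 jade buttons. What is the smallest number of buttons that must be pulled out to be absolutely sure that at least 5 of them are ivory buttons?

131

In the worst case for collecting ivory buttons, every non-ivory button comes out first.
There are 19 + 35 + 8 + 45 + 19 = 126 non-ivory buttons altogether.
After those, each further button must be ivory, so 126 + 5 = 131 draws guarantee 5 ivory buttons.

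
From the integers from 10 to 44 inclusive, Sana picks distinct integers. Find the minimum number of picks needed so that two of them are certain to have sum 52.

A set avoiding the sum 52 can contain at most one of each pair {x, 52−x}, plus the 3 elements whose complement lies outside the range or equal to its own complement.
The integers 26, …, 44 (19 of them) are such a set: any two sum to at least 26+27 = 53 > 52.
By the pigeonhole principle, any 20th integer completes one of the 16 pairs, so 20 choices force a sum of 52.

20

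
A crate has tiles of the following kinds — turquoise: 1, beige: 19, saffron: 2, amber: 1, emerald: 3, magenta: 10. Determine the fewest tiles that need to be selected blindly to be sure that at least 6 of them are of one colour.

18

By the pigeonhole principle, the 6 colours are the holes; the tiles drawn are the pigeons.
To avoid 6 of any one colour, the worst case takes at most 5 of each colour, or every tile of a colour that has fewer than 5.
That gives 1 + 5 + 2 + 1 + 3 + 5 = 17 tiles with no colour reaching 6.
The next tile forces some colour to 6, so 17 + 1 = 18.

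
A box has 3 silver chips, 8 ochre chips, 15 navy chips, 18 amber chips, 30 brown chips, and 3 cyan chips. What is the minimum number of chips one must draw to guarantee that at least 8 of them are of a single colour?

35

An adversary could hand out at most 7 chips per colour (silver, cyan run out sooner): 3 + 7 + 7 + 7 + 7 + 3 = 34 chips and still no colour has 8.
By pigeonhole, one more chip lands in a colour already at 7, so 35 draws are enough and 34 are not.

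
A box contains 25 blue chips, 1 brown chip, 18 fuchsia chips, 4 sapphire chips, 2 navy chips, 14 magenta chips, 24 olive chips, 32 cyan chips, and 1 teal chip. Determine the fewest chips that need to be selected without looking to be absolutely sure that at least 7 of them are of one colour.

Pigeonhole: the 9 colours are the holes; the chips drawn are the pigeons.
To avoid 7 of any one colour, the worst case takes at most 6 of each colour, or every chip of a colour that has fewer than 6.
That gives 6 + 1 + 6 + 4 + 2 + 6 + 6 + 6 + 1 = 38 chips with no colour reaching 7.
The next chip forces some colour to 7, so 38 + 1 = 39.

39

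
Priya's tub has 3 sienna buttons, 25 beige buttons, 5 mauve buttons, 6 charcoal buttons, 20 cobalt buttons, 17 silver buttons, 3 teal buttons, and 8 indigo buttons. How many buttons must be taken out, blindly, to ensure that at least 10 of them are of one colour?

53

By pigeonhole, put each drawn button into a box by colour. The largest draw with every box below 10 takes min(count, 9) from each colour; colours with fewer than 9 contribute all they have.
Σ min(cᵢ, 9) = 3 + 9 + 5 + 6 + 9 + 9 + 3 + 8 = 52.
Draw number 52 + 1 = 53 must push one box to 10.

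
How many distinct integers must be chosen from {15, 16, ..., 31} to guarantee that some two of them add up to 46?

10

Two chosen integers sum to 46 exactly when both halves of some pair {x, 46−x} with 15 ≤ x ≤ 46−x ≤ 31 are chosen — 8 such pairs.
The remaining 1 element (those with no distinct partner in range) can never complete a 46-sum, so the worst case takes all of them and one from each pair: 1 + 8 = 9.
The 10th integer has to be the second member of some pair, so 9 + 1 = 10.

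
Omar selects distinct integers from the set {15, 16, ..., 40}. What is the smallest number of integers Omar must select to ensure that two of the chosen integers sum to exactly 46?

Two chosen integers sum to 46 exactly when both halves of some pair {x, 46−x} with 15 ≤ x ≤ 46−x ≤ 31 are chosen — 8 such pairs.
The remaining 10 elements (those with no distinct partner in range) can never complete a 46-sum, so the worst case takes all of them and one from each pair: 10 + 8 = 18.
Pigeonhole: the 19th integer has to be the second member of some pair, so 18 + 1 = 19.

19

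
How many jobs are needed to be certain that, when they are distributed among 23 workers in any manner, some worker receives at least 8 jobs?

162

With 161 jobs one could put exactly 7 in each of the 23 workers, and no worker would reach 8.
One more job must land in a worker that already has 7, giving it 8.
So 23 × 7 + 1 = 162 jobs are required.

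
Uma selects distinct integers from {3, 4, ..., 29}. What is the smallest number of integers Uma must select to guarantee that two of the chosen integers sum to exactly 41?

Two chosen integers sum to 41 exactly when both halves of some pair {x, 41−x} with 12 ≤ x ≤ 41−x ≤ 29 are chosen — 9 such pairs.
The remaining 9 elements (those with no distinct partner in range) can never complete a 41-sum, so the worst case takes all of them and one from each pair: 9 + 9 = 18.
By pigeonhole, the 19th integer has to be the second member of some pair, so 18 + 1 = 19.

19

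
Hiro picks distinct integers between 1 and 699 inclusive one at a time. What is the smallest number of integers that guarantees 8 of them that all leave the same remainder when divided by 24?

Pigeonhole: the 24 residue classes mod 24 are the pigeonholes.
With 168 integers one could put 7 in each residue class and have no class reach 8.
The 169th integer pushes some class to 8, so 24·7 + 1 = 169.

169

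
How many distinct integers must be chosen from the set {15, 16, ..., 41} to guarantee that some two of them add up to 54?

16

Two chosen integers sum to 54 exactly when both halves of some pair {x, 54−x} with 15 ≤ x ≤ 54−x ≤ 39 are chosen — 12 such pairs.
The remaining 3 elements (those with no distinct partner in range) can never complete a 54-sum, so the worst case takes all of them and one from each pair: 3 + 12 = 15.
The 16th integer has to be the second member of some pair, so 15 + 1 = 16.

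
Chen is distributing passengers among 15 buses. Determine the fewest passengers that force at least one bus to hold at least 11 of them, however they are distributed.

With 150 passengers one could put exactly 10 in each of the 15 buses, and no bus would reach 11.
One more passenger must land in a bus that already has 10, giving it 11.
So 15 × 10 + 1 = 151 passengers are required.

151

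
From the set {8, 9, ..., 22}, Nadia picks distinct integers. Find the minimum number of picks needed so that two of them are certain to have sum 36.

A set avoiding the sum 36 can contain at most one of each pair {x, 36−x}, plus the 7 elements whose complement lies outside the range or equal to its own complement.
The integers 8, …, 18 (11 of them) are such a set: any two sum to at least 8+9 = 17 and at most 17+18 = 35 < 36.
By the pigeonhole principle, any 12th integer completes one of the 4 pairs, so 12 choices force a sum of 36.

12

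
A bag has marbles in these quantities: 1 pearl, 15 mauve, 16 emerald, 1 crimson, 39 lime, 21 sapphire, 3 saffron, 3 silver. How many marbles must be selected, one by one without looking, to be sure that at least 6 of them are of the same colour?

29

The 8 colours are the holes; the marbles drawn are the pigeons.
To avoid 6 of any one colour, the worst case takes at most 5 of each colour, or every marble of a colour that has fewer than 5.
That gives 1 + 5 + 5 + 1 + 5 + 5 + 3 + 3 = 28 marbles with no colour reaching 6.
The next marble forces some colour to 6, so 28 + 1 = 29.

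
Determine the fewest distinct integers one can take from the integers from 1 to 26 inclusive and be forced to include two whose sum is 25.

15

Two chosen integers sum to 25 exactly when both halves of some pair {x, 25−x} with 1 ≤ x ≤ 25−x ≤ 24 are chosen — 12 such pairs.
The remaining 2 elements (those with no distinct partner in range) can never complete a 25-sum, so the worst case takes all of them and one from each pair: 2 + 12 = 14.
By the pigeonhole principle, the 15th integer has to be the second member of some pair, so 14 + 1 = 15.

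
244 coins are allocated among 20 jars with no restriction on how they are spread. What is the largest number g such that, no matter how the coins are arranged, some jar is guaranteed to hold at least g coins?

By pigeonhole, the 20 jars are the holes and the 244 coins are the pigeons.
If every jar held at most 12 coins, the total would be at most 20 × 12 = 240, which is less than 244.
So some jar holds at least ⌈244/20⌉ = 13 coins.

13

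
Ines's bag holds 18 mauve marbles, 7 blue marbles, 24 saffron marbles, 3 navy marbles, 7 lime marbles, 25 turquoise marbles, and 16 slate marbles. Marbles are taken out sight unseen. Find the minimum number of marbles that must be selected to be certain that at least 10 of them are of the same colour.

54

Pigeonhole: put each drawn marble into a box by colour. The largest draw with every box below 10 takes min(count, 9) from each colour; colours with fewer than 9 contribute all they have.
Σ min(cᵢ, 9) = 9 + 7 + 9 + 3 + 7 + 9 + 9 = 53.
Draw number 53 + 1 = 54 must push one box to 10.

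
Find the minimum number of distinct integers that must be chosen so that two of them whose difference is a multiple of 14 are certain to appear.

Integers whose pairwise differences are multiples of 14 are exactly those sharing a remainder mod 14. By the pigeonhole principle, the 14 residue classes mod 14 are the pigeonholes.
With 14 integers one could put 1 in each residue class and have no class reach 2.
The 15th integer pushes some class to 2, so 14·1 + 1 = 15.

15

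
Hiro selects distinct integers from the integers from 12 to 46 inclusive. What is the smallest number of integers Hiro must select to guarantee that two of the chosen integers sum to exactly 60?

Two chosen integers sum to 60 exactly when both halves of some pair {x, 60−x} with 14 ≤ x ≤ 60−x ≤ 46 are chosen — 16 such pairs.
The remaining 3 elements (those with no distinct partner in range) can never complete a 60-sum, so the worst case takes all of them and one from each pair: 3 + 16 = 19.
Pigeonhole: the 20th integer has to be the second member of some pair, so 19 + 1 = 20.

20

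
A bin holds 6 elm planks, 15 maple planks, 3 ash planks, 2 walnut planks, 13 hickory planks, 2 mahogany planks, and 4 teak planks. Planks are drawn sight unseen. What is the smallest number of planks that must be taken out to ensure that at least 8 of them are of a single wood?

32

An adversary could hand out at most 7 planks per wood (5 woods run out sooner): 6 + 7 + 3 + 2 + 7 + 2 + 4 = 31 planks and still no wood has 8.
By the pigeonhole principle, one more plank lands in a wood already at 7, so 32 draws are enough and 31 are not.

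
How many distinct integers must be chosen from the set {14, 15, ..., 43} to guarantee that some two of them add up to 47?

21

Two chosen integers sum to 47 exactly when both halves of some pair {x, 47−x} with 14 ≤ x ≤ 47−x ≤ 33 are chosen — 10 such pairs.
The remaining 10 elements (those with no distinct partner in range) can never complete a 47-sum, so the worst case takes all of them and one from each pair: 10 + 10 = 20.
By pigeonhole, the 21st integer has to be the second member of some pair, so 20 + 1 = 21.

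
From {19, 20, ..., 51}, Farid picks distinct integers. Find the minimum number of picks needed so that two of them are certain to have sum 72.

19

Group the elements by complementary pair {x, 72−x}: {21,51}, {22,50}, {23,49}, …, giving 15 two-element pairs, the single value 36 (it cannot pair with itself since the integers are distinct), and 2 integers whose partner 72−x falls outside [19,51].
Treating each of those 18 groups as a pigeonhole, one can pick one integer per group — 18 integers — with no two summing to 72.
The 19th integer lands in an occupied pair, forcing a sum of 72.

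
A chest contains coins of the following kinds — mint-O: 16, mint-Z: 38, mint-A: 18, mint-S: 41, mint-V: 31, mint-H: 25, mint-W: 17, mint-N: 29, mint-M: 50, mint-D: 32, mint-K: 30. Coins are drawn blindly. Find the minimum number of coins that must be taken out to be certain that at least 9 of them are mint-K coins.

In the worst case for collecting mint-K coins, every non-mint-K coin comes out first.
There are 16 + 38 + 18 + 41 + 31 + 25 + 17 + 29 + 50 + 32 = 297 non-mint-K coins altogether.
After those, each further coin must be mint-K, so 297 + 9 = 306 draws guarantee 9 mint-K coins.

306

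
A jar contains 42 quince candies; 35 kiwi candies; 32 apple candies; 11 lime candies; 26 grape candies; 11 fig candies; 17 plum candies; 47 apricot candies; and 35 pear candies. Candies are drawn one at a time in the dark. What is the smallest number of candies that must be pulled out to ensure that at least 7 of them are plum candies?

246

In the worst case for collecting plum candies, every non-plum candy comes out first.
There are 42 + 35 + 32 + 11 + 26 + 11 + 47 + 35 = 239 non-plum candies altogether.
After those, each further candy must be plum, so 239 + 7 = 246 draws guarantee 7 plum candies.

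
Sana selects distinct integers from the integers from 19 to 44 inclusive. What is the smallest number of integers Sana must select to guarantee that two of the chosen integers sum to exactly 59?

16

Two chosen integers sum to 59 exactly when both halves of some pair {x, 59−x} with 19 ≤ x ≤ 59−x ≤ 40 are chosen — 11 such pairs.
The remaining 4 elements (those with no distinct partner in range) can never complete a 59-sum, so the worst case takes all of them and one from each pair: 4 + 11 = 15.
The 16th integer has to be the second member of some pair, so 15 + 1 = 16.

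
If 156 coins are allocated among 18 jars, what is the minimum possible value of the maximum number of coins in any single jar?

Pigeonhole: the 18 jars are the holes and the 156 coins are the pigeons.
If every jar held at most 8 coins, the total would be at most 18 × 8 = 144, which is less than 156.
So some jar holds at least ⌈156/18⌉ = 9 coins.

9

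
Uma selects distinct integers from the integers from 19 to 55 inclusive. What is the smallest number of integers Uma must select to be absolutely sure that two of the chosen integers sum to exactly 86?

26

Two chosen integers sum to 86 exactly when both halves of some pair {x, 86−x} with 31 ≤ x ≤ 86−x ≤ 55 are chosen — 12 such pairs.
The remaining 13 elements (those with no distinct partner in range) can never complete a 86-sum, so the worst case takes all of them and one from each pair: 13 + 12 = 25.
By pigeonhole, the 26th integer has to be the second member of some pair, so 25 + 1 = 26.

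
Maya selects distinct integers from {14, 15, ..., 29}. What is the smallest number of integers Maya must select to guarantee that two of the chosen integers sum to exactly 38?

Two chosen integers sum to 38 exactly when both halves of some pair {x, 38−x} with 14 ≤ x ≤ 38−x ≤ 24 are chosen — 5 such pairs.
The remaining 6 elements (those with no distinct partner in range) can never complete a 38-sum, so the worst case takes all of them and one from each pair: 6 + 5 = 11.
By the pigeonhole principle, the 12th integer has to be the second member of some pair, so 11 + 1 = 12.

12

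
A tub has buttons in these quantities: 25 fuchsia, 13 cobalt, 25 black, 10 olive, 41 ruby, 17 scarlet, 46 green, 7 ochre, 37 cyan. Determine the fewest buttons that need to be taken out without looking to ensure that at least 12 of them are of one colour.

95

An adversary could hand out at most 11 buttons per colour (olive, ochre run out sooner): 11 + 11 + 11 + 10 + 11 + 11 + 11 + 7 + 11 = 94 buttons and still no colour has 12.
One more button lands in a colour already at 11, so 95 draws are enough and 94 are not.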